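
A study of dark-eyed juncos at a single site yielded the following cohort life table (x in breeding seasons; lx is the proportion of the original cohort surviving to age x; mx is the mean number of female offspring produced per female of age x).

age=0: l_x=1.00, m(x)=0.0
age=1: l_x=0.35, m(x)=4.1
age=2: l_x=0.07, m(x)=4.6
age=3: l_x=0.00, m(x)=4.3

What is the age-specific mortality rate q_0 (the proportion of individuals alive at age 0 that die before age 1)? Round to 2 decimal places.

q_0 = (l_0 − l_1) / l_0 = (1 − 0.35) / 1
     = 0.65 / 1 = 0.65 → 0.65

0.65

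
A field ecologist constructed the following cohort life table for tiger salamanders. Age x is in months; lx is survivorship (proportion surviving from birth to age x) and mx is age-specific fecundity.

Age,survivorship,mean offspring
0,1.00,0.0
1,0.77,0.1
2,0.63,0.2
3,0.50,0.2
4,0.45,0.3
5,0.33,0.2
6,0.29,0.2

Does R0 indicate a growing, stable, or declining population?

R0 = Σ lx·mx = 0 + 0.077 + 0.126 + 0.1 + 0.135 + 0.066 + 0.058 = 0.562
R0 < 1, so the population is declining.

declining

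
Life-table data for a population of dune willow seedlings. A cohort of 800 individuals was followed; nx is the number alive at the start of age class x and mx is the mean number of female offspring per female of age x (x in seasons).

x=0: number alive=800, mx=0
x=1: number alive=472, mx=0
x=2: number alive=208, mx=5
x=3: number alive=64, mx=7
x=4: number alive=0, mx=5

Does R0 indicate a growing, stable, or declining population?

growing

lx = nx/n0 = nx/800: 1, 0.59, 0.26, 0.08, 0
R0 = Σ lx·mx = 0 + 0 + 1.3 + 0.56 + 0 = 1.86
R0 > 1, so the population is growing.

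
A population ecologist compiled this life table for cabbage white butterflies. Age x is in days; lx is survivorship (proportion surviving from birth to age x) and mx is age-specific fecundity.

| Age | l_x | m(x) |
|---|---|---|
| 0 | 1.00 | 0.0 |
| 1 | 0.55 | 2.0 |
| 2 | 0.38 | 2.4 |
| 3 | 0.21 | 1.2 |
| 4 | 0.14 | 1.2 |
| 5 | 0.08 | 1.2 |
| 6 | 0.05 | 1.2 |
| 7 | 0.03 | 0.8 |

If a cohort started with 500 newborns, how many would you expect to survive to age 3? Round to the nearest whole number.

Expected survivors = N0 · l_3 = 500 × 0.21 = 105 → 105

105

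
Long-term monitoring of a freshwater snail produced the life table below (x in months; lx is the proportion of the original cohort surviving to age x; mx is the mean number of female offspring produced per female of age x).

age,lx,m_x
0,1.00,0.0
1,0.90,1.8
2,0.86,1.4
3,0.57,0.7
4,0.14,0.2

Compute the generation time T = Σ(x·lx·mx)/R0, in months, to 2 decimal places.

1.64

lx·mx: 0, 1.62, 1.204, 0.399, 0.028 → R0 = 3.251
x·lx·mx: 0, 1.62, 2.408, 1.197, 0.112 → Σ = 5.337
T = 5.337 / 3.251 = 1.641649… → 1.64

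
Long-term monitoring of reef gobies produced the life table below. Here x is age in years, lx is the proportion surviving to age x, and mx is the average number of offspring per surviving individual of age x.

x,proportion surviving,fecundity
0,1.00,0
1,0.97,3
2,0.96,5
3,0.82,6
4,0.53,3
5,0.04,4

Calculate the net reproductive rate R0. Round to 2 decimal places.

14.38

lx·mx by age: 0, 2.91, 4.8, 4.92, 1.59, 0.16
R0 = Σ lx·mx = 14.38 → 14.38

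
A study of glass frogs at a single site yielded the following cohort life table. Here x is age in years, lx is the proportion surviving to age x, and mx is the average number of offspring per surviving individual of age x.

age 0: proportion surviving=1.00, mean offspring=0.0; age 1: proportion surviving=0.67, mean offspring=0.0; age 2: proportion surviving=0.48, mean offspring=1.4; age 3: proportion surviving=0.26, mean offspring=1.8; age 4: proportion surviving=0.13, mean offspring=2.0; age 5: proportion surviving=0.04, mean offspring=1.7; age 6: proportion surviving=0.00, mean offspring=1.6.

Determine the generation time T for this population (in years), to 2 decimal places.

2.81

lx·mx: 0, 0, 0.672, 0.468, 0.26, 0.068, 0 → R0 = 1.468
x·lx·mx: 0, 0, 1.344, 1.404, 1.04, 0.34, 0 → Σ = 4.128
T = 4.128 / 1.468 = 2.811989… → 2.81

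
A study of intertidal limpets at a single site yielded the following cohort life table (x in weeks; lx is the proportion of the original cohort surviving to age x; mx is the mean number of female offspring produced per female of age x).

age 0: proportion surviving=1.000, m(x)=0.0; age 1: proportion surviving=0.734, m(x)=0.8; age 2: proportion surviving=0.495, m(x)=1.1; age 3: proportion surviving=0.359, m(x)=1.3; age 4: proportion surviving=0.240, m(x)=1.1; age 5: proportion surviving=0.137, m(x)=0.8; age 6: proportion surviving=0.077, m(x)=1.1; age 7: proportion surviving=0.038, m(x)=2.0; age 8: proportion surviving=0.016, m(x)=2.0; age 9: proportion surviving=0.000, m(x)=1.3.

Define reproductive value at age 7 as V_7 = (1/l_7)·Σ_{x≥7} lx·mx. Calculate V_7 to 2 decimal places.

2.84

lx·mx for x ≥ 7: 0.076, 0.032, 0 → sum = 0.108
V_7 = 0.108 / l_7 = 0.108 / 0.038 = 2.842105… → 2.84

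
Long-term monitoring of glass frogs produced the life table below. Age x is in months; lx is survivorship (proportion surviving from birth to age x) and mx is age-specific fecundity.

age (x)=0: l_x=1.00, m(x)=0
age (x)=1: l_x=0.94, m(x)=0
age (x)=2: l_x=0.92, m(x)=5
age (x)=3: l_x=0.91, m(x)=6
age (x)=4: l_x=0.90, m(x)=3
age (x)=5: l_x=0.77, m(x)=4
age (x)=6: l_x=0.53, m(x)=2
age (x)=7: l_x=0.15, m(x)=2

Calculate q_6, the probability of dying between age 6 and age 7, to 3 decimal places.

0.717

q_6 = (l_6 − l_7) / l_6 = (0.53 − 0.15) / 0.53
     = 0.38 / 0.53 = 0.716981… → 0.717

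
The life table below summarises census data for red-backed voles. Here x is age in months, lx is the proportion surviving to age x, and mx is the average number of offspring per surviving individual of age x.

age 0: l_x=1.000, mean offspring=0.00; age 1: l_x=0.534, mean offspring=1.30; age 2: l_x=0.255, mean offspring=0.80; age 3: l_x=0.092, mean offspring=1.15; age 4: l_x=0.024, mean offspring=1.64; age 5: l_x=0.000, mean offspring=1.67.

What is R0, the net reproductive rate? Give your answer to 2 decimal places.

lx·mx by age: 0, 0.6942, 0.204, 0.1058, 0.03936, 0
R0 = Σ lx·mx = 1.04336 → 1.04

1.04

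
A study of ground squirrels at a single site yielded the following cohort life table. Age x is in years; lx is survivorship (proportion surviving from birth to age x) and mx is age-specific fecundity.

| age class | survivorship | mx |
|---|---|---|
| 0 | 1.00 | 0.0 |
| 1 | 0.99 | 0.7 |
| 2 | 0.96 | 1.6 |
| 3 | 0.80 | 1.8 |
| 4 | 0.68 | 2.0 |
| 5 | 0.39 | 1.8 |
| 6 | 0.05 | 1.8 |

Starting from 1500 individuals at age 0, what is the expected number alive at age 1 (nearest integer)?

1485

Expected survivors = N0 · l_1 = 1500 × 0.99 = 1485 → 1485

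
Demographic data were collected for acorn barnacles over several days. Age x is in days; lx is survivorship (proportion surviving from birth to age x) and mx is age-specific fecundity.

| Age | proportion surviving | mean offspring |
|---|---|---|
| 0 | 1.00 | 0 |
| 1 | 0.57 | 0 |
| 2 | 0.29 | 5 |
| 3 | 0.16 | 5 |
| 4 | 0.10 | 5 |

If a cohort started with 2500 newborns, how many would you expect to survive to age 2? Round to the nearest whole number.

725

Expected survivors = N0 · l_2 = 2500 × 0.29 = 725 → 725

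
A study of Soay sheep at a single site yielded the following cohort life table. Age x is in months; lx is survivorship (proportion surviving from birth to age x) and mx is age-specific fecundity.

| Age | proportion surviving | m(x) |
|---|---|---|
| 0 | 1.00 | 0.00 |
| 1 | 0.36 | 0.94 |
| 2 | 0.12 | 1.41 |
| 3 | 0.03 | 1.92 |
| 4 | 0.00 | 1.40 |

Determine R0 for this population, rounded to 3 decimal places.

0.565

lx·mx by age: 0, 0.3384, 0.1692, 0.0576, 0
R0 = Σ lx·mx = 0.5652 → 0.565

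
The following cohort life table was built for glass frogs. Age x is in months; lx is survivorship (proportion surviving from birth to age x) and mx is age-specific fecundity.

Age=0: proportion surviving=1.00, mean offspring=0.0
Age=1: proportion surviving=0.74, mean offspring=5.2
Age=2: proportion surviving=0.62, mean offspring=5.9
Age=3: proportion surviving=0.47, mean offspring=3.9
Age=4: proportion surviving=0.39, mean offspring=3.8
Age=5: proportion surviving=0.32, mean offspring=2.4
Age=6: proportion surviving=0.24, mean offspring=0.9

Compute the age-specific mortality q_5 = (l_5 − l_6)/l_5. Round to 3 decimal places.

0.250

q_5 = (l_5 − l_6) / l_5 = (0.32 − 0.24) / 0.32
     = 0.08 / 0.32 = 0.25 → 0.250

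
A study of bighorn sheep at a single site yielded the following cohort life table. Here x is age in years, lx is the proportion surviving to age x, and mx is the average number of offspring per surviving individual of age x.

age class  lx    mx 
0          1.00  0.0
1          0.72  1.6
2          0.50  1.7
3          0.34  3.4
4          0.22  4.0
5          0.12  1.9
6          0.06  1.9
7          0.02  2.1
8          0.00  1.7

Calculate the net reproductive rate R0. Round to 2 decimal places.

lx·mx by age: 0, 1.152, 0.85, 1.156, 0.88, 0.228, 0.114, 0.042, 0
R0 = Σ lx·mx = 4.422 → 4.42

4.42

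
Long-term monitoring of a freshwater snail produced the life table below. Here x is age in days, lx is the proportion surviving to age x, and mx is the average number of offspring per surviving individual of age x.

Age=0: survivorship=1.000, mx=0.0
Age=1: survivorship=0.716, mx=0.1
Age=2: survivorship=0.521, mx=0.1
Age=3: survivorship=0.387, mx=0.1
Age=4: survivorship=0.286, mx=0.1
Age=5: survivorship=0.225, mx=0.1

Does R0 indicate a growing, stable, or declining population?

declining

R0 = Σ lx·mx = 0 + 0.0716 + 0.0521 + 0.0387 + 0.0286 + 0.0225 = 0.2135
R0 < 1, so the population is declining.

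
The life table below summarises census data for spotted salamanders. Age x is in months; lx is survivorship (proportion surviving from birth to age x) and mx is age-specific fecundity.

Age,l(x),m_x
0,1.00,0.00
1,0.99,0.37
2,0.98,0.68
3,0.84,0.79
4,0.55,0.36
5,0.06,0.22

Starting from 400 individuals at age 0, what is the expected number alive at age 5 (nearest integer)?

24

Expected survivors = N0 · l_5 = 400 × 0.06 = 24 → 24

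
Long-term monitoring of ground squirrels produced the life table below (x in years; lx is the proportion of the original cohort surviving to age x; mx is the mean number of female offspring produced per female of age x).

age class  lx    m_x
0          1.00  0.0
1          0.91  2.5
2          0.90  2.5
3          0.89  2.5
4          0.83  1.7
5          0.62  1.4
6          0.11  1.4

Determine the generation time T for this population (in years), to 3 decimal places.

2.653

lx·mx: 0, 2.275, 2.25, 2.225, 1.411, 0.868, 0.154 → R0 = 9.183
x·lx·mx: 0, 2.275, 4.5, 6.675, 5.644, 4.34, 0.924 → Σ = 24.358
T = 24.358 / 9.183 = 2.65251… → 2.653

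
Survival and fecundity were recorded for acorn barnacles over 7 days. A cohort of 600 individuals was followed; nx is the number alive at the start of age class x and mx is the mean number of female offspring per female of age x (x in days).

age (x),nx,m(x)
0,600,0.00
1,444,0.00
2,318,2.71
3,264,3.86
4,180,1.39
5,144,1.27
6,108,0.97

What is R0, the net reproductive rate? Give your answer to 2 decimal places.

lx = nx/n0 = nx/600: 1, 0.74, 0.53, 0.44, 0.3, 0.24, 0.18
lx·mx by age: 0, 0, 1.4363, 1.6984, 0.417, 0.3048, 0.1746
R0 = Σ lx·mx = 4.0311 → 4.03

4.03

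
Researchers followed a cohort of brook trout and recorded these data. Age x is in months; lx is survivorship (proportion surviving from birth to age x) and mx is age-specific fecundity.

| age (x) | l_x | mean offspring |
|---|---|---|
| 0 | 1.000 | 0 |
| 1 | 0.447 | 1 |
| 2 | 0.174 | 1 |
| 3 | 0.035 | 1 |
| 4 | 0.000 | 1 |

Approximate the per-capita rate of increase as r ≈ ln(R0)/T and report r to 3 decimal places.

R0 = Σ lx·mx = 0 + 0.447 + 0.174 + 0.035 + 0 = 0.656
Σ x·lx·mx = 0.9; T = 0.9/0.656 = 1.37195…
r ≈ ln(R0)/T = ln(0.656)/1.37195… = -0.3073… → -0.307

-0.307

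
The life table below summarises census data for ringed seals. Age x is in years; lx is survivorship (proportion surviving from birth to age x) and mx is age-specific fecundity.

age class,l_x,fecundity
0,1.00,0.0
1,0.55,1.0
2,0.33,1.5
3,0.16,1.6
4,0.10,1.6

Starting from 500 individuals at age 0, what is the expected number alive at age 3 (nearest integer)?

80

Expected survivors = N0 · l_3 = 500 × 0.16 = 80 → 80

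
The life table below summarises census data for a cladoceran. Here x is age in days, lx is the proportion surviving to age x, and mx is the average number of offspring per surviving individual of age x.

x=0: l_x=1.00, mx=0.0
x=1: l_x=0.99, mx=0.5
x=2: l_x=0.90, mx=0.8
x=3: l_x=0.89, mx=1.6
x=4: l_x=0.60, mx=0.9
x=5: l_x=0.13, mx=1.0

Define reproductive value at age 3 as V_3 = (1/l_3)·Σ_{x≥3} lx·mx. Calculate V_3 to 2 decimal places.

lx·mx for x ≥ 3: 1.424, 0.54, 0.13 → sum = 2.094
V_3 = 2.094 / l_3 = 2.094 / 0.89 = 2.352809… → 2.35

2.35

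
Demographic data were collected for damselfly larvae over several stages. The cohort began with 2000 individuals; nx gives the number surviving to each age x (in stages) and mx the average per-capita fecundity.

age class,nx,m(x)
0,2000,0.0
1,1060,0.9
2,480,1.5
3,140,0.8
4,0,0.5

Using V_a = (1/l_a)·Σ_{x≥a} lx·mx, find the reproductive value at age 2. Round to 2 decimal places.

lx = nx/n0 = nx/2000: 1, 0.53, 0.24, 0.07, 0
lx·mx for x ≥ 2: 0.36, 0.056, 0 → sum = 0.416
V_2 = 0.416 / l_2 = 0.416 / 0.24 = 1.733333… → 1.73

1.73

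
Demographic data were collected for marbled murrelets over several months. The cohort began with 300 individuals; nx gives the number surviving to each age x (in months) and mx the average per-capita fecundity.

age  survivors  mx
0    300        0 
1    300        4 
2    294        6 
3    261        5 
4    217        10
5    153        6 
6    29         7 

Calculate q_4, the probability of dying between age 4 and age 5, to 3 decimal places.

0.295

lx = nx/n0 = nx/300: 1, 1, 0.98, 0.87, 0.72333…, 0.51, 0.09667…
q_4 = (l_4 − l_5) / l_4 = (0.723333… − 0.51) / 0.723333…
     = 0.213333… / 0.723333… = 0.294931… → 0.295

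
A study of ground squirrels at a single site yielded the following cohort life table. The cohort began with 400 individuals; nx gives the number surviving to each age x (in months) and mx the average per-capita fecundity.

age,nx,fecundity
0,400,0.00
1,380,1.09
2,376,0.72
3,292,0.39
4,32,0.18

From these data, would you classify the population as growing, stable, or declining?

lx = nx/n0 = nx/400: 1, 0.95, 0.94, 0.73, 0.08
R0 = Σ lx·mx = 0 + 1.0355 + 0.6768 + 0.2847 + 0.0144 = 2.0114
R0 > 1, so the population is growing.

growing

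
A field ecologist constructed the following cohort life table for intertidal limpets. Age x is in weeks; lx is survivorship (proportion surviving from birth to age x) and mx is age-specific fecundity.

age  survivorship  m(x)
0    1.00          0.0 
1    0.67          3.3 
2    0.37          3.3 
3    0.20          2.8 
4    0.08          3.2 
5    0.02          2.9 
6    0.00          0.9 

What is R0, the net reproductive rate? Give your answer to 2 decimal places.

4.31

lx·mx by age: 0, 2.211, 1.221, 0.56, 0.256, 0.058, 0
R0 = Σ lx·mx = 4.306 → 4.31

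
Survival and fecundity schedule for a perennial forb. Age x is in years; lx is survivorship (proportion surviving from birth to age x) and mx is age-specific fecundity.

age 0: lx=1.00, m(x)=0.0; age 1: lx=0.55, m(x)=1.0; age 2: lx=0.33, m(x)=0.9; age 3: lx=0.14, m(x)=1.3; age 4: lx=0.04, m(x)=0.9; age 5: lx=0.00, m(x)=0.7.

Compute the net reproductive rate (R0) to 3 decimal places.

lx·mx by age: 0, 0.55, 0.297, 0.182, 0.036, 0
R0 = Σ lx·mx = 1.065 → 1.065

1.065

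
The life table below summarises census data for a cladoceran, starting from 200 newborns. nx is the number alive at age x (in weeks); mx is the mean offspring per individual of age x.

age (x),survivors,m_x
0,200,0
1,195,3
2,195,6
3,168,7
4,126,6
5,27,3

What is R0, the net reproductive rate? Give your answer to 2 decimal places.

18.84

lx = nx/n0 = nx/200: 1, 0.975, 0.975, 0.84, 0.63, 0.135
lx·mx by age: 0, 2.925, 5.85, 5.88, 3.78, 0.405
R0 = Σ lx·mx = 18.84 → 18.84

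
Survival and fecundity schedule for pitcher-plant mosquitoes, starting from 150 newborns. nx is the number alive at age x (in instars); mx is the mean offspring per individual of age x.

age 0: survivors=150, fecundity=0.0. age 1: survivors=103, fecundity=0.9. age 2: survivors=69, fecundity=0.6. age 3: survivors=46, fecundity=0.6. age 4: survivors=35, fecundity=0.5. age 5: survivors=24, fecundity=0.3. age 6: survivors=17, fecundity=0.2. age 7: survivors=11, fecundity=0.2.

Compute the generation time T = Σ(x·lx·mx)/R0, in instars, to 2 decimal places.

lx = nx/n0 = nx/150: 1, 0.68667…, 0.46, 0.30667…, 0.23333…, 0.16, 0.11333…, 0.07333…
lx·mx: 0, 0.618…, 0.276, 0.184…, 0.116667…, 0.048, 0.022667…, 0.014667… → R0 = 1.28…
x·lx·mx: 0, 0.618…, 0.552, 0.552…, 0.466667…, 0.24, 0.136…, 0.102667… → Σ = 2.667333…
T = 2.667333… / 1.28… = 2.083854… → 2.08

2.08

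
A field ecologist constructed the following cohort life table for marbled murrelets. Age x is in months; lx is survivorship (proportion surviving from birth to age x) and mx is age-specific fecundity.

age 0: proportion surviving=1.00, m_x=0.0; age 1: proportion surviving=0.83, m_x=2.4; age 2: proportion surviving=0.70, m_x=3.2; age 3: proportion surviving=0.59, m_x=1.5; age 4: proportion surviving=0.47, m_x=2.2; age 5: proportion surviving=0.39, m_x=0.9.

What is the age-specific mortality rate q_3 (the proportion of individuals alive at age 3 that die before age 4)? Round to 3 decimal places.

0.203

q_3 = (l_3 − l_4) / l_3 = (0.59 − 0.47) / 0.59
     = 0.12 / 0.59 = 0.20339… → 0.203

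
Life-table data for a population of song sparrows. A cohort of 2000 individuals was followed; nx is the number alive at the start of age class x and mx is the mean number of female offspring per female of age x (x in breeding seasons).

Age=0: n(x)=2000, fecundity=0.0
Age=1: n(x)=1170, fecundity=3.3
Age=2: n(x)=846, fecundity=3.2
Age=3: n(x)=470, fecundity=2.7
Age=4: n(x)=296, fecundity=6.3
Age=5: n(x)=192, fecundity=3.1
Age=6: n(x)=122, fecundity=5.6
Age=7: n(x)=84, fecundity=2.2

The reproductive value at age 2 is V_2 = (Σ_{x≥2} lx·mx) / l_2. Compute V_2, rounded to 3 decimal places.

8.634

lx = nx/n0 = nx/2000: 1, 0.585, 0.423, 0.235, 0.148, 0.096, 0.061, 0.042
lx·mx for x ≥ 2: 1.3536, 0.6345, 0.9324, 0.2976, 0.3416, 0.0924 → sum = 3.6521
V_2 = 3.6521 / l_2 = 3.6521 / 0.423 = 8.633806… → 8.634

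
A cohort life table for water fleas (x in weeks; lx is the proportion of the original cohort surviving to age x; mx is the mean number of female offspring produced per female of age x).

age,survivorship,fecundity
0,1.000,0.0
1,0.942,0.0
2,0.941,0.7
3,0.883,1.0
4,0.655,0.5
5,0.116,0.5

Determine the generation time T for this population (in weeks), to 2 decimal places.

lx·mx: 0, 0, 0.6587, 0.883, 0.3275, 0.058 → R0 = 1.9272
x·lx·mx: 0, 0, 1.3174, 2.649, 1.31, 0.29 → Σ = 5.5664
T = 5.5664 / 1.9272 = 2.888335… → 2.89

2.89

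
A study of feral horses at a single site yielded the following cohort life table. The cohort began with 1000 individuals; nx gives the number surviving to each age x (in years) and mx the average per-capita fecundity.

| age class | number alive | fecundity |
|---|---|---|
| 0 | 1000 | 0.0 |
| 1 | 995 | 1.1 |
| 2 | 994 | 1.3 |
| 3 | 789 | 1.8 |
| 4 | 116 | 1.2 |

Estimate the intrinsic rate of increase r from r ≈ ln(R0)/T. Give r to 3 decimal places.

0.638

lx = nx/n0 = nx/1000: 1, 0.995, 0.994, 0.789, 0.116
R0 = Σ lx·mx = 0 + 1.0945 + 1.2922 + 1.4202 + 0.1392 = 3.9461
Σ x·lx·mx = 8.4963; T = 8.4963/3.9461 = 2.15309…
r ≈ ln(R0)/T = ln(3.9461)/2.15309… = 0.63756… → 0.638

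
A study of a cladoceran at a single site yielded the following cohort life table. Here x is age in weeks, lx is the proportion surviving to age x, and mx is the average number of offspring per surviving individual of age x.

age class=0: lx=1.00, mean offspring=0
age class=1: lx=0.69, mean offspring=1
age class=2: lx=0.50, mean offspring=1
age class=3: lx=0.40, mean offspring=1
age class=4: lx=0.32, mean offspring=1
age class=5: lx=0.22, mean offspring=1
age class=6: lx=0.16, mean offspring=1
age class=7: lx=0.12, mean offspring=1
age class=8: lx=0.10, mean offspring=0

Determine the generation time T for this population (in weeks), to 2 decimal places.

lx·mx: 0, 0.69, 0.5, 0.4, 0.32, 0.22, 0.16, 0.12, 0 → R0 = 2.41
x·lx·mx: 0, 0.69, 1, 1.2, 1.28, 1.1, 0.96, 0.84, 0 → Σ = 7.07
T = 7.07 / 2.41 = 2.93361… → 2.93

2.93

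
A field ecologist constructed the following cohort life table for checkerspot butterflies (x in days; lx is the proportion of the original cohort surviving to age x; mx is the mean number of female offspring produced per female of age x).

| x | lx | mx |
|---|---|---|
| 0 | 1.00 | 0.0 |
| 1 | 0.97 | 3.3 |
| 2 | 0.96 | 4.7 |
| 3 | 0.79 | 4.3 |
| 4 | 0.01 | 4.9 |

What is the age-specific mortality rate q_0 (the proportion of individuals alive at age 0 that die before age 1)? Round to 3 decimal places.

0.030

q_0 = (l_0 − l_1) / l_0 = (1 − 0.97) / 1
     = 0.03 / 1 = 0.03 → 0.030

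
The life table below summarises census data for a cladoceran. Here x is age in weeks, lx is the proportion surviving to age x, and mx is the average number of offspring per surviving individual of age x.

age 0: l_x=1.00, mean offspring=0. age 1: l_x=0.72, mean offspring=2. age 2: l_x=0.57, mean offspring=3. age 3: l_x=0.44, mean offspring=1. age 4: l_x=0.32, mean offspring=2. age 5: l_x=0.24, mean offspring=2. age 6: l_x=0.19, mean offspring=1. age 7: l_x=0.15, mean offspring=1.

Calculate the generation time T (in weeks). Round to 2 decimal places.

lx·mx: 0, 1.44, 1.71, 0.44, 0.64, 0.48, 0.19, 0.15 → R0 = 5.05
x·lx·mx: 0, 1.44, 3.42, 1.32, 2.56, 2.4, 1.14, 1.05 → Σ = 13.33
T = 13.33 / 5.05 = 2.639604… → 2.64

2.64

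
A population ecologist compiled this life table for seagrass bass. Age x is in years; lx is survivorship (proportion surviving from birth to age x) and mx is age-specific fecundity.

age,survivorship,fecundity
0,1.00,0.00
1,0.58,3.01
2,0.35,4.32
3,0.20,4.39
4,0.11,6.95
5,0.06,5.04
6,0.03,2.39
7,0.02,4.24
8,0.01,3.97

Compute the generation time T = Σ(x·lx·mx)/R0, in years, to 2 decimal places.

lx·mx: 0, 1.7458, 1.512, 0.878, 0.7645, 0.3024, 0.0717, 0.0848, 0.0397 → R0 = 5.3989
x·lx·mx: 0, 1.7458, 3.024, 2.634, 3.058, 1.512, 0.4302, 0.5936, 0.3176 → Σ = 13.3152
T = 13.3152 / 5.3989 = 2.46628… → 2.47

2.47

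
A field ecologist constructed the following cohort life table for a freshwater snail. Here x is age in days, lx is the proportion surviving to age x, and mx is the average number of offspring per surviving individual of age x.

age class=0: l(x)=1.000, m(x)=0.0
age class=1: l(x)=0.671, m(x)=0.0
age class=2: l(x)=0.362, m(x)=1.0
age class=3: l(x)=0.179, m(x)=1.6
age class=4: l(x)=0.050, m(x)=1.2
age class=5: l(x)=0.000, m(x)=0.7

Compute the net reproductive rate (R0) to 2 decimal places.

0.71

lx·mx by age: 0, 0, 0.362, 0.2864, 0.06, 0
R0 = Σ lx·mx = 0.7084 → 0.71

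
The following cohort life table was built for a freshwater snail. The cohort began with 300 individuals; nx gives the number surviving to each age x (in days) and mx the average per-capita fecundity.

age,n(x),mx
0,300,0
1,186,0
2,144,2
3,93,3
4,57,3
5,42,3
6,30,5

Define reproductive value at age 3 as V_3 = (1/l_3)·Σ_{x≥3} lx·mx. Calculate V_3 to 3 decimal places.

lx = nx/n0 = nx/300: 1, 0.62, 0.48, 0.31, 0.19, 0.14, 0.1
lx·mx for x ≥ 3: 0.93, 0.57, 0.42, 0.5 → sum = 2.42
V_3 = 2.42 / l_3 = 2.42 / 0.31 = 7.806452… → 7.806

7.806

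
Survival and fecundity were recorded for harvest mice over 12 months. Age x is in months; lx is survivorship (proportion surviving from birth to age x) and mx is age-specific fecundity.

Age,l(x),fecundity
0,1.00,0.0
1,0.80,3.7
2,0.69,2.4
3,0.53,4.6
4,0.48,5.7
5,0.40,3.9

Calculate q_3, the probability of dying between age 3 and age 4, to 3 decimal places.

0.094

q_3 = (l_3 − l_4) / l_3 = (0.53 − 0.48) / 0.53
     = 0.05 / 0.53 = 0.09434… → 0.094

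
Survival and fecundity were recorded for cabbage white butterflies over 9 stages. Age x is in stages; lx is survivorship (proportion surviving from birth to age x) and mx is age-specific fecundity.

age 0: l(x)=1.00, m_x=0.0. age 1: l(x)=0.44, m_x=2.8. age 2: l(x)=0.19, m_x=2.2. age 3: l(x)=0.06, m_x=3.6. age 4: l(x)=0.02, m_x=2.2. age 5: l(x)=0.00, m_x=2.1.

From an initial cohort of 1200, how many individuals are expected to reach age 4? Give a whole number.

Expected survivors = N0 · l_4 = 1200 × 0.02 = 24 → 24

24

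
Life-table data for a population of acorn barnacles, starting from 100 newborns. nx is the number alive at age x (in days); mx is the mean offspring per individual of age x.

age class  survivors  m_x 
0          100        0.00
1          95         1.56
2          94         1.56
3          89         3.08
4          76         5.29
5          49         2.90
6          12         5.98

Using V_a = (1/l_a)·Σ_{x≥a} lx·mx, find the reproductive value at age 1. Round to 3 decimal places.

lx = nx/n0 = nx/100: 1, 0.95, 0.94, 0.89, 0.76, 0.49, 0.12
lx·mx for x ≥ 1: 1.482, 1.4664, 2.7412, 4.0204, 1.421, 0.7176 → sum = 11.8486
V_1 = 11.8486 / l_1 = 11.8486 / 0.95 = 12.472211… → 12.472

12.472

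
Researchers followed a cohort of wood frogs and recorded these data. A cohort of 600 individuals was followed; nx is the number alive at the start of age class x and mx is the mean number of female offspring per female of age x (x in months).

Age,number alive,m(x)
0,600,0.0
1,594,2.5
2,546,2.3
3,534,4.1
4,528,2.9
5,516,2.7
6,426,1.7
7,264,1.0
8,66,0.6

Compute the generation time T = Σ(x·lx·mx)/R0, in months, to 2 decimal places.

3.40

lx = nx/n0 = nx/600: 1, 0.99, 0.91, 0.89, 0.88, 0.86, 0.71, 0.44, 0.11
lx·mx: 0, 2.475, 2.093, 3.649, 2.552, 2.322, 1.207, 0.44, 0.066 → R0 = 14.804
x·lx·mx: 0, 2.475, 4.186, 10.947, 10.208, 11.61, 7.242, 3.08, 0.528 → Σ = 50.276
T = 50.276 / 14.804 = 3.396109… → 3.40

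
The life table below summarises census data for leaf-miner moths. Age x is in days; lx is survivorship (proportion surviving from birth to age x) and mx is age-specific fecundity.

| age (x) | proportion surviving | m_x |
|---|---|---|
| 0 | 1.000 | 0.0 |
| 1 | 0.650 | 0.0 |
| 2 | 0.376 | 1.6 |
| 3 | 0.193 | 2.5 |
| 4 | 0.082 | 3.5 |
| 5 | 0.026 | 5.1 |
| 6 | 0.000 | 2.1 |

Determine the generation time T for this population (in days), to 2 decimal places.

lx·mx: 0, 0, 0.6016, 0.4825, 0.287, 0.1326, 0 → R0 = 1.5037
x·lx·mx: 0, 0, 1.2032, 1.4475, 1.148, 0.663, 0 → Σ = 4.4617
T = 4.4617 / 1.5037 = 2.967148… → 2.97

2.97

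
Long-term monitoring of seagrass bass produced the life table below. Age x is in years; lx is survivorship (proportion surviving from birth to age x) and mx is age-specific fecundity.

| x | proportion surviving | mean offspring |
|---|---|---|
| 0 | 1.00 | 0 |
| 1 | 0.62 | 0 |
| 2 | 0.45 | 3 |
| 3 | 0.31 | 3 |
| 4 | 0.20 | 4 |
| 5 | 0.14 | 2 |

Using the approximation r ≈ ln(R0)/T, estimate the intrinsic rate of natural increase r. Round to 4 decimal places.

R0 = Σ lx·mx = 0 + 0 + 1.35 + 0.93 + 0.8 + 0.28 = 3.36
Σ x·lx·mx = 10.09; T = 10.09/3.36 = 3.00298…
r ≈ ln(R0)/T = ln(3.36)/3.00298… = 0.40358… → 0.4036

0.4036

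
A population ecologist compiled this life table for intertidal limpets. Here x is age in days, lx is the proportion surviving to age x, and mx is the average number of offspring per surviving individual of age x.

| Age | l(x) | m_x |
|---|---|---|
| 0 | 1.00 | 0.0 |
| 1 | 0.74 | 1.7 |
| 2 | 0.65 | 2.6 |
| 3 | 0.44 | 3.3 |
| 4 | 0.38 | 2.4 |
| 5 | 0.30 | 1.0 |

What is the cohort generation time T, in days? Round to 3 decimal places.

lx·mx: 0, 1.258, 1.69, 1.452, 0.912, 0.3 → R0 = 5.612
x·lx·mx: 0, 1.258, 3.38, 4.356, 3.648, 1.5 → Σ = 14.142
T = 14.142 / 5.612 = 2.519957… → 2.520

2.520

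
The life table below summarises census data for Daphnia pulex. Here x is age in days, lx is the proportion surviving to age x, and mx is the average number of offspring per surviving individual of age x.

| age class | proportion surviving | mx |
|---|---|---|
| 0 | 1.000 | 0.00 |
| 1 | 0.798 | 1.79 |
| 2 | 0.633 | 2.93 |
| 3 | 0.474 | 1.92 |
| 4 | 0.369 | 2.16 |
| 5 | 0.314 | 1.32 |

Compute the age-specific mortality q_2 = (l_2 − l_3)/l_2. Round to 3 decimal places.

q_2 = (l_2 − l_3) / l_2 = (0.633 − 0.474) / 0.633
     = 0.159 / 0.633 = 0.251185… → 0.251

0.251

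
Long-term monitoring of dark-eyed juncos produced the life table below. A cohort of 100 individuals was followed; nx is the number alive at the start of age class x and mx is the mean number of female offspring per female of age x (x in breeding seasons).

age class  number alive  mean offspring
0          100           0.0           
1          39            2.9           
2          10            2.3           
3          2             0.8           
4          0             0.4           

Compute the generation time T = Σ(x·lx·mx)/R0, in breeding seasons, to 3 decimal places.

1.190

lx = nx/n0 = nx/100: 1, 0.39, 0.1, 0.02, 0
lx·mx: 0, 1.131, 0.23, 0.016, 0 → R0 = 1.377
x·lx·mx: 0, 1.131, 0.46, 0.048, 0 → Σ = 1.639
T = 1.639 / 1.377 = 1.190269… → 1.190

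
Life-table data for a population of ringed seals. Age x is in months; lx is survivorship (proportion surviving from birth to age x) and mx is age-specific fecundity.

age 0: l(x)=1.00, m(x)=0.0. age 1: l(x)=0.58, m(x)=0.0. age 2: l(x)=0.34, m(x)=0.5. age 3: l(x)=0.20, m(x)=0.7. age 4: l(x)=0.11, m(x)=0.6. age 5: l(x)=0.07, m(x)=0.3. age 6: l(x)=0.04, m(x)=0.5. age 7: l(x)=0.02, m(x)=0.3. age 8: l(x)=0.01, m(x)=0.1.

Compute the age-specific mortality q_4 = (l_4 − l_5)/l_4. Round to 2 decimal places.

0.36

q_4 = (l_4 − l_5) / l_4 = (0.11 − 0.07) / 0.11
     = 0.04 / 0.11 = 0.363636… → 0.36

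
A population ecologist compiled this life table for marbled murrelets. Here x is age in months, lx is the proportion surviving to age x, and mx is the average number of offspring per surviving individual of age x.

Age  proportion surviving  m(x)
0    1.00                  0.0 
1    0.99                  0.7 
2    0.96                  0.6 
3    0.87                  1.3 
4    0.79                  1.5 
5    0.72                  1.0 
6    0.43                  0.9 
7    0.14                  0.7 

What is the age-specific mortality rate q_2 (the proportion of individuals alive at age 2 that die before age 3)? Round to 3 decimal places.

q_2 = (l_2 − l_3) / l_2 = (0.96 − 0.87) / 0.96
     = 0.09 / 0.96 = 0.09375 → 0.094

0.094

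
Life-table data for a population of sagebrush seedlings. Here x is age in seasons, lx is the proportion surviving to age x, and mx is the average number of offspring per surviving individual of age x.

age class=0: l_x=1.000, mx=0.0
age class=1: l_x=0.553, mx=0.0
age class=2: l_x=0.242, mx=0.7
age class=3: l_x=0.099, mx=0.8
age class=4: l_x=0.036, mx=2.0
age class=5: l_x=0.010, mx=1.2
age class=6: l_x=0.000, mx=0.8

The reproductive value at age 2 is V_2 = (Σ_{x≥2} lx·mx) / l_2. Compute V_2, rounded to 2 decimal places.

lx·mx for x ≥ 2: 0.1694, 0.0792, 0.072, 0.012, 0 → sum = 0.3326
V_2 = 0.3326 / l_2 = 0.3326 / 0.242 = 1.37438… → 1.37

1.37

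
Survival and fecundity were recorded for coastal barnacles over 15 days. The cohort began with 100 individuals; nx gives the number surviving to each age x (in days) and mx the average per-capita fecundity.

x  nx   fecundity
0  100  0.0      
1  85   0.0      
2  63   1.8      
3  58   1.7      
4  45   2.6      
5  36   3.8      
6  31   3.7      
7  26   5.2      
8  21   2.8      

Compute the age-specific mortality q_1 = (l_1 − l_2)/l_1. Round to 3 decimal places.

0.259

lx = nx/n0 = nx/100: 1, 0.85, 0.63, 0.58, 0.45, 0.36, 0.31, 0.26, 0.21
q_1 = (l_1 − l_2) / l_1 = (0.85 − 0.63) / 0.85
     = 0.22 / 0.85 = 0.258824… → 0.259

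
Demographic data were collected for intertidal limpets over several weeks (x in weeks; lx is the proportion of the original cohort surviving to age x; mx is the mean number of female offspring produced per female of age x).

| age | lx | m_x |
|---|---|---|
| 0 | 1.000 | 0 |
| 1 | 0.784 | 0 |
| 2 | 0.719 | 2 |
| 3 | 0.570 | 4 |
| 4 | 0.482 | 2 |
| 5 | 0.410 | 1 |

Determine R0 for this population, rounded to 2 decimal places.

lx·mx by age: 0, 0, 1.438, 2.28, 0.964, 0.41
R0 = Σ lx·mx = 5.092 → 5.09

5.09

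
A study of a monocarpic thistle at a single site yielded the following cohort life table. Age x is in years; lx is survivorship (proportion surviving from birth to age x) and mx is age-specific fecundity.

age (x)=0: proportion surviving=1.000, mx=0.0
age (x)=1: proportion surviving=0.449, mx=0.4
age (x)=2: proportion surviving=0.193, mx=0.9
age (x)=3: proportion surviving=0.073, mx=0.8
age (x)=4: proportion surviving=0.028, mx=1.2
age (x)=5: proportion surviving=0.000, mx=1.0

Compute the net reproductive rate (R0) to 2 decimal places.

lx·mx by age: 0, 0.1796, 0.1737, 0.0584, 0.0336, 0
R0 = Σ lx·mx = 0.4453 → 0.45

0.45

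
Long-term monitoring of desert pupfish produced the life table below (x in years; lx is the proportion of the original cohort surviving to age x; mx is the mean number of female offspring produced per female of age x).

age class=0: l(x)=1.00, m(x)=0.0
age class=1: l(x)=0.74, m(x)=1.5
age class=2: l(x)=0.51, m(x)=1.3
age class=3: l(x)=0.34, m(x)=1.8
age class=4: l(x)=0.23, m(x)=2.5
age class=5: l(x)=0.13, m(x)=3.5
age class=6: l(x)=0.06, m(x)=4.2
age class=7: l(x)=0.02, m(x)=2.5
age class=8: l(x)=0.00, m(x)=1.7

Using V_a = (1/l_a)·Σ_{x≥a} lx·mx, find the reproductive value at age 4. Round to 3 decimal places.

lx·mx for x ≥ 4: 0.575, 0.455, 0.252, 0.05, 0 → sum = 1.332
V_4 = 1.332 / l_4 = 1.332 / 0.23 = 5.791304… → 5.791

5.791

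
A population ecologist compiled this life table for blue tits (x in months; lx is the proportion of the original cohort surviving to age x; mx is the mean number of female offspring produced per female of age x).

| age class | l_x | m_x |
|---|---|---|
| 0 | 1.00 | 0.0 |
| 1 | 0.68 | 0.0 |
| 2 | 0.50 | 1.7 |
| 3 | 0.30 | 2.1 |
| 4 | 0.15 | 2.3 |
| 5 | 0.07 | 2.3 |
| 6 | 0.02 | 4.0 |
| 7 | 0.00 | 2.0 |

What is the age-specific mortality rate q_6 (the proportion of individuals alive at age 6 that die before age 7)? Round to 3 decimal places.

1.000

q_6 = (l_6 − l_7) / l_6 = (0.02 − 0) / 0.02
     = 0.02 / 0.02 = 1 → 1.000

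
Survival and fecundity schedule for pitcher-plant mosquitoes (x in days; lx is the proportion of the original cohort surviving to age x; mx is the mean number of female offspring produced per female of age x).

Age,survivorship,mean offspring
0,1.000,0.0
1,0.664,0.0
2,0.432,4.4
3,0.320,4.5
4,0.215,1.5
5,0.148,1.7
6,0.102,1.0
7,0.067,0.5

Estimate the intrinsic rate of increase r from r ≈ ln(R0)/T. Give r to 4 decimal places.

R0 = Σ lx·mx = 0 + 0 + 1.9008 + 1.44 + 0.3225 + 0.2516 + 0.102 + 0.0335 = 4.0504
Σ x·lx·mx = 11.5161; T = 11.5161/4.0504 = 2.8432…
r ≈ ln(R0)/T = ln(4.0504)/2.8432… = 0.491986… → 0.4920

0.4920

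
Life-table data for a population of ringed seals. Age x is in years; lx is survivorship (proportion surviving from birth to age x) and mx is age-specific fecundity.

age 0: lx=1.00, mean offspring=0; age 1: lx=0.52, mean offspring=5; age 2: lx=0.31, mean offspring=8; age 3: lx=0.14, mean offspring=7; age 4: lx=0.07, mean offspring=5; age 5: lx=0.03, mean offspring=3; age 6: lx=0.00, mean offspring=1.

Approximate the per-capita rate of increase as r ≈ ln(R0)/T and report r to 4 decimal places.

R0 = Σ lx·mx = 0 + 2.6 + 2.48 + 0.98 + 0.35 + 0.09 + 0 = 6.5
Σ x·lx·mx = 12.35; T = 12.35/6.5 = 1.9
r ≈ ln(R0)/T = ln(6.5)/1.9 = 0.985159… → 0.9852

0.9852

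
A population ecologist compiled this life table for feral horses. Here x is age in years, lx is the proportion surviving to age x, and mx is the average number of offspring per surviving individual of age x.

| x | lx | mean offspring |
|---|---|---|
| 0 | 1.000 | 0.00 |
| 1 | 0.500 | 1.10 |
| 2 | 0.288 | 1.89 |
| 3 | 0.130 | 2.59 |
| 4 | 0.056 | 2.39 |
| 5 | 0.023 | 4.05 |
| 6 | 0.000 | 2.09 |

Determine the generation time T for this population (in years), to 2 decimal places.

2.20

lx·mx: 0, 0.55, 0.54432, 0.3367, 0.13384, 0.09315, 0 → R0 = 1.65801
x·lx·mx: 0, 0.55, 1.08864, 1.0101, 0.53536, 0.46575, 0 → Σ = 3.64985
T = 3.64985 / 1.65801 = 2.201344… → 2.20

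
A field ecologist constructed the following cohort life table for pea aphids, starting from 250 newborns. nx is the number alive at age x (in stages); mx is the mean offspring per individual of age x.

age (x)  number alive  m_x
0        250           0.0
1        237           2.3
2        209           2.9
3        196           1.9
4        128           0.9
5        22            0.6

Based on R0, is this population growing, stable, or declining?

lx = nx/n0 = nx/250: 1, 0.948, 0.836, 0.784, 0.512, 0.088
R0 = Σ lx·mx = 0 + 2.1804 + 2.4244 + 1.4896 + 0.4608 + 0.0528 = 6.608
R0 > 1, so the population is growing.

growing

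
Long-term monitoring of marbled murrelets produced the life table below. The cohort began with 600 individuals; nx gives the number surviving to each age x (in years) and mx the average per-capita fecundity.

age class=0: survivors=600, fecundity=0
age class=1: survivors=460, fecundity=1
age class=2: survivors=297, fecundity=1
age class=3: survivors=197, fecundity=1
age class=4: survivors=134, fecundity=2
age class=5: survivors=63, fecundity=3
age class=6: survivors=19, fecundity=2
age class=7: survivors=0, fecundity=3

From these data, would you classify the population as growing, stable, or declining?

lx = nx/n0 = nx/600: 1, 0.76667…, 0.495, 0.32833…, 0.22333…, 0.105, 0.03167…, 0
R0 = Σ lx·mx = 0 + 0.766667… + 0.495 + 0.328333… + 0.446667… + 0.315 + 0.063333… + 0 = 2.415…
R0 > 1, so the population is growing.

growing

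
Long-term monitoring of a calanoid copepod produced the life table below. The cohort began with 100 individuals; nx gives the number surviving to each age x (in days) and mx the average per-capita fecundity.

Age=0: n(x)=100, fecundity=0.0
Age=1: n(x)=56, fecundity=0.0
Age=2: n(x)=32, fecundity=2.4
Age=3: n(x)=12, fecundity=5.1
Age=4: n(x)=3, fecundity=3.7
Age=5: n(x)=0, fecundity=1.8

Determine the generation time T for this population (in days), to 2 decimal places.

2.56

lx = nx/n0 = nx/100: 1, 0.56, 0.32, 0.12, 0.03, 0
lx·mx: 0, 0, 0.768, 0.612, 0.111, 0 → R0 = 1.491
x·lx·mx: 0, 0, 1.536, 1.836, 0.444, 0 → Σ = 3.816
T = 3.816 / 1.491 = 2.559356… → 2.56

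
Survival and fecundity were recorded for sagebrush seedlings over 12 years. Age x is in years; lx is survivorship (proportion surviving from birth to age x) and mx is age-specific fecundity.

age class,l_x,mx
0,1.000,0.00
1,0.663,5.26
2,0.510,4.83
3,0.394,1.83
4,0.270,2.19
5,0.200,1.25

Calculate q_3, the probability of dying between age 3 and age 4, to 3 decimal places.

0.315

q_3 = (l_3 − l_4) / l_3 = (0.394 − 0.27) / 0.394
     = 0.124 / 0.394 = 0.314721… → 0.315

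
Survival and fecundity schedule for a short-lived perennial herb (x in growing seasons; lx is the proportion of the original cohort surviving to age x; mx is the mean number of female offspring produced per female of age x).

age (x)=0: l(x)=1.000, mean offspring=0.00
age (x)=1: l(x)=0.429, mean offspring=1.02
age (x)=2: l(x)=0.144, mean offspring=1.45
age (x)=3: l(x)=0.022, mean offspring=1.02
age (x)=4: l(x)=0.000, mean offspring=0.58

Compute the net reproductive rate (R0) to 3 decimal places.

lx·mx by age: 0, 0.43758, 0.2088, 0.02244, 0
R0 = Σ lx·mx = 0.66882 → 0.669

0.669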